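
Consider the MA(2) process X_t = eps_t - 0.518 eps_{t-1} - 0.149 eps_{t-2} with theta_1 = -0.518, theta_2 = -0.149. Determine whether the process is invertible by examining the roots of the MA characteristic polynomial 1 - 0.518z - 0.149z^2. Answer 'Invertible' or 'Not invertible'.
\text{Invertible}

The MA(q) characteristic polynomial is P(z) = 1 - 0.518z - 0.149z^2.
Invertibility requires all roots to lie outside the unit circle, i.e. |z| > 1 for every root.
Set 1 + (-0.518) z + (-0.149) z^2 = 0, i.e. a z^2 + b z + c = 0 with a = -0.149, b = -0.518, c = 1.
Discriminant D = b^2 - 4ac = (-0.518)^2 - 4*(-0.149)*1 = 0.268324 - (-0.596) = 0.864324.
D >= 0, so the roots are real: z = (-b +/- sqrt(D)) / (2a) = (0.518 +/- 0.92969) / (-0.298).
  z_1 = (0.518 + 0.92969) / (-0.298) = -4.858,   |z_1| = 4.858.
  z_2 = (0.518 - 0.92969) / (-0.298) = 1.3815,   |z_2| = 1.3815.
Moduli of all roots: 4.8580, 1.3815.
All moduli strictly greater than 1? Yes.
Verdict: Invertible.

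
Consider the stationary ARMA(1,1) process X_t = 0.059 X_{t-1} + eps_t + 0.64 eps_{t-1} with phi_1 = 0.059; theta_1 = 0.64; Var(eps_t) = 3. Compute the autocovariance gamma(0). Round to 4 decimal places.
\gamma(0) = 4.4709

Multiply the model equation by X_{t-k} and take expectations. With theta_0 = psi_0 = 1 and psi_j the MA(infinity) weights, this gives
  gamma(k) - sum_i phi_i gamma(k-i) = c_k,
  c_k = sigma^2 * sum_{j=k..q} theta_j psi_{j-k}   (c_k = 0 for k > q),
using gamma(-m) = gamma(m).
psi-weights needed (psi_j = theta_j + sum_i phi_i psi_{j-i}):
  psi_1 = theta_1 + phi_1 = 0.64 + (0.059) = 0.699
Right-hand sides:
  c_0 = sigma^2 (1 + theta_1 psi_1) = 3 * (1 + (0.64)(0.699)) = 3 * 1.44736 = 4.34208
  c_1 = sigma^2 theta_1 = 3 * (0.64) = 1.92
  c_2 = 0
Equations for k = 0 and k = 1 (AR order 1):
  gamma(0) = phi_1 gamma(1) + c_0
  gamma(1) = phi_1 gamma(0) + c_1
Substituting the second into the first: gamma(0) (1 - phi_1^2) = c_0 + phi_1 c_1, so
  gamma(0) = (c_0 + phi_1 c_1) / (1 - phi_1^2) = (4.34208 + (0.059)(1.92)) / (1 - (0.059)^2) = 4.45536 / 0.996519 = 4.470923.
Therefore gamma(0) = 4.4709 (to 4 decimal places).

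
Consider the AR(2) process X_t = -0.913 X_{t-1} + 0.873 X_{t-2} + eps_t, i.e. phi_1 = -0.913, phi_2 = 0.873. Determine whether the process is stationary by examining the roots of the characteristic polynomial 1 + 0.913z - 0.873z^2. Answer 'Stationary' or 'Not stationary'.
\text{Not stationary}

The AR(p) characteristic polynomial is P(z) = 1 + 0.913z - 0.873z^2.
Stationarity requires all roots to lie outside the unit circle, i.e. |z| > 1 for every root.
Set 1 + (0.913) z + (-0.873) z^2 = 0, i.e. a z^2 + b z + c = 0 with a = -0.873, b = 0.913, c = 1.
Discriminant D = b^2 - 4ac = (0.913)^2 - 4*(-0.873)*1 = 0.833569 - (-3.492) = 4.325569.
D >= 0, so the roots are real: z = (-b +/- sqrt(D)) / (2a) = (-0.913 +/- 2.0798) / (-1.746).
  z_1 = (-0.913 + 2.0798) / (-1.746) = -0.6683,   |z_1| = 0.6683.
  z_2 = (-0.913 - 2.0798) / (-1.746) = 1.7141,   |z_2| = 1.7141.
Moduli of all roots: 0.6683, 1.7141.
All moduli strictly greater than 1? No.
Verdict: Not stationary.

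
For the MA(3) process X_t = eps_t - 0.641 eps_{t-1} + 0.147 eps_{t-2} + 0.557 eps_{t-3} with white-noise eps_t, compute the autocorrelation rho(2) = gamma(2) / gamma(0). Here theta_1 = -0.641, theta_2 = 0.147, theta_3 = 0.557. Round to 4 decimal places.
\rho(2) = -0.1205

For an MA(q) process with theta_0 = 1, the autocovariance is
  gamma(k) = sigma^2 * sum_{i=0..q-k} theta_i * theta_{i+k},
and rho(k) = gamma(k) / gamma(0). Sigma^2 cancels.
  numerator   = (1)*(0.147) + (-0.641)*(0.557) = -0.210037.
  denominator = (1)^2 + (-0.641)^2 + (0.147)^2 + (0.557)^2 = 1.742739.
  rho(2) = -0.210037 / 1.742739 = -0.1205.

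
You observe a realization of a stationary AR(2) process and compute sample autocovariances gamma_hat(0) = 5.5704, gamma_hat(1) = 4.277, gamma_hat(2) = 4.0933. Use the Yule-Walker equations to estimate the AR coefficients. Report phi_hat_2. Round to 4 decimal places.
\hat\phi_{2} = 0.3540

The Yule-Walker equations for an AR(p) process read, in matrix form,
  Gamma_p phi = r_p,   with   (Gamma_p)_{ij} = gamma(|i - j|),
                       (r_p)_i = gamma(i),   i,j = 1..p.
Substitute the sample gammas (Toeplitz matrix and right-hand side of size 2):
  Gamma_p = [[5.5704, 4.277], [4.277, 5.5704]]
  r_p     = [4.277, 4.0933]
Written out:
  5.5704 phi_1 + 4.277 phi_2 = 4.277
  4.277 phi_1 + 5.5704 phi_2 = 4.0933
Solve by Cramer's rule:
  det = gamma(0)^2 - gamma(1)^2 = (5.5704)^2 - (4.277)^2 = 31.02935616 - 18.292729 = 12.73662716
  phi_hat_1 = [gamma(1) gamma(0) - gamma(1) gamma(2)] / det = [(4.277)(5.5704) - (4.277)(4.0933)] / 12.73662716 = 6.3175567 / 12.73662716 = 0.496
  phi_hat_2 = [gamma(0) gamma(2) - gamma(1)^2] / det = [(5.5704)(4.0933) - (4.277)^2] / 12.73662716 = 4.50858932 / 12.73662716 = 0.354
So phi_hat = [0.4960, 0.3540].
Therefore phi_hat_2 = 0.3540.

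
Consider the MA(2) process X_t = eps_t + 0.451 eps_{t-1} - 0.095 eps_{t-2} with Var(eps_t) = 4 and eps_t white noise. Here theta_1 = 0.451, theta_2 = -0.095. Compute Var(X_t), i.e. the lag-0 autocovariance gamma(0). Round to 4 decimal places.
\gamma(0) = 4.8497

For an MA(q) process X_t = eps_t + sum_i theta_i eps_{t-i} with
Var(eps_t) = sigma^2, the variance is
  gamma(0) = sigma^2 * (1 + sum_i theta_i^2).
  sum_i theta_i^2 = (0.451)^2 + (-0.095)^2 = 0.203401 + 0.009025 = 0.212426.
  gamma(0) = 4 * (1 + 0.212426) = 4 * 1.212426 = 4.849704, which rounds to 4.8497.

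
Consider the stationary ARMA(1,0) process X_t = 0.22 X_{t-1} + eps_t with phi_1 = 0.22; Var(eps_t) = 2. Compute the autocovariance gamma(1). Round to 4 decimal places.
\gamma(1) = 0.4624

Multiply the model equation by X_{t-k} and take expectations. With theta_0 = psi_0 = 1 and psi_j the MA(infinity) weights, this gives
  gamma(k) - sum_i phi_i gamma(k-i) = c_k,
  c_k = sigma^2 * sum_{j=k..q} theta_j psi_{j-k}   (c_k = 0 for k > q),
using gamma(-m) = gamma(m).
Pure AR (q = 0): c_0 = sigma^2 = 2, c_k = 0 for k >= 1.
Equations for k = 0 and k = 1 (AR order 1):
  gamma(0) = phi_1 gamma(1) + c_0
  gamma(1) = phi_1 gamma(0) + c_1
Substituting the second into the first: gamma(0) (1 - phi_1^2) = c_0 + phi_1 c_1, so
  gamma(0) = c_0 / (1 - phi_1^2) = 2 / (1 - (0.22)^2) = 2 / 0.9516 = 2.101723.
  gamma(1) = phi_1 gamma(0) = (0.22)(2.101723) = 0.462379.
Therefore gamma(1) = 0.4624 (to 4 decimal places).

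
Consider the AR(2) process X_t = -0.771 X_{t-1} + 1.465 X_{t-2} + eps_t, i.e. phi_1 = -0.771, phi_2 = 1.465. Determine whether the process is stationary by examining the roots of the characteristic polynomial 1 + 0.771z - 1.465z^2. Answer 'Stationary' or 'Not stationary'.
\text{Not stationary}

The AR(p) characteristic polynomial is P(z) = 1 + 0.771z - 1.465z^2.
Stationarity requires all roots to lie outside the unit circle, i.e. |z| > 1 for every root.
Set 1 + (0.771) z + (-1.465) z^2 = 0, i.e. a z^2 + b z + c = 0 with a = -1.465, b = 0.771, c = 1.
Discriminant D = b^2 - 4ac = (0.771)^2 - 4*(-1.465)*1 = 0.594441 - (-5.86) = 6.454441.
D >= 0, so the roots are real: z = (-b +/- sqrt(D)) / (2a) = (-0.771 +/- 2.540559) / (-2.93).
  z_1 = (-0.771 + 2.540559) / (-2.93) = -0.6039,   |z_1| = 0.6039.
  z_2 = (-0.771 - 2.540559) / (-2.93) = 1.1302,   |z_2| = 1.1302.
Moduli of all roots: 0.6039, 1.1302.
All moduli strictly greater than 1? No.
Verdict: Not stationary.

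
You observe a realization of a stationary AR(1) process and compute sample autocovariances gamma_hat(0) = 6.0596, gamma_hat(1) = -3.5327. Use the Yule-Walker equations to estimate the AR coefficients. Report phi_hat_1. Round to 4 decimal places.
\hat\phi_{1} = -0.5830

The Yule-Walker equations for an AR(p) process read, in matrix form,
  Gamma_p phi = r_p,   with   (Gamma_p)_{ij} = gamma(|i - j|),
                       (r_p)_i = gamma(i),   i,j = 1..p.
Substitute the sample gammas (Toeplitz matrix and right-hand side of size 1):
  Gamma_p = [[6.0596]]
  r_p     = [-3.5327]
With p = 1 this is the single equation gamma(0) phi_1 = gamma(1):
  phi_hat_1 = gamma(1) / gamma(0) = -3.5327 / 6.0596 = -0.5830.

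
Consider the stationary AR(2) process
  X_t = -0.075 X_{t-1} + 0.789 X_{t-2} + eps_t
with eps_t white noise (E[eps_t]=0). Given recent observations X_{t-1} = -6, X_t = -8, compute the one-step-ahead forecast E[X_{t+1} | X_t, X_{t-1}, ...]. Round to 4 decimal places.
E[X_{t+1} \mid \mathcal F_t] = -4.1340

For an AR(p) model X_t = c + sum_i phi_i X_{t-i} + eps_t, the
one-step-ahead conditional mean is
  E[X_{t+1} | X_t, ...] = c + sum_i phi_i X_{t+1-i}.
Substitute known values:
  E[X_{t+1} | ...] = (-0.075) * (-8) + (0.789) * (-6)
                   = -4.1340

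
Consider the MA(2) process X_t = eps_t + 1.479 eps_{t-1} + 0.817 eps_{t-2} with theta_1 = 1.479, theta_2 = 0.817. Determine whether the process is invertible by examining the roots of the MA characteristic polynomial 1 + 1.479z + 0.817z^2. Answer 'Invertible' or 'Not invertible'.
\text{Invertible}

The MA(q) characteristic polynomial is P(z) = 1 + 1.479z + 0.817z^2.
Invertibility requires all roots to lie outside the unit circle, i.e. |z| > 1 for every root.
Set 1 + (1.479) z + (0.817) z^2 = 0, i.e. a z^2 + b z + c = 0 with a = 0.817, b = 1.479, c = 1.
Discriminant D = b^2 - 4ac = (1.479)^2 - 4*(0.817)*1 = 2.187441 - (3.268) = -1.080559.
D < 0, so the roots are the complex-conjugate pair z = (-b +/- i sqrt(-D)) / (2a) = -0.9051 +/- 0.6362i.
For a conjugate pair |z|^2 = z * conj(z) = (product of roots) = c/a = 1/(0.817) = 1.22399, so |z| = sqrt(1.22399) = 1.1063 for both roots.
Moduli of all roots: 1.1063, 1.1063.
All moduli strictly greater than 1? Yes.
Verdict: Invertible.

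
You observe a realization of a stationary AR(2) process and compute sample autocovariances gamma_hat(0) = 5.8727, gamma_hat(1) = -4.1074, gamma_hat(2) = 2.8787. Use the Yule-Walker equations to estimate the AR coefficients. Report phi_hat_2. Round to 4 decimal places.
\hat\phi_{2} = 0.0020

The Yule-Walker equations for an AR(p) process read, in matrix form,
  Gamma_p phi = r_p,   with   (Gamma_p)_{ij} = gamma(|i - j|),
                       (r_p)_i = gamma(i),   i,j = 1..p.
Substitute the sample gammas (Toeplitz matrix and right-hand side of size 2):
  Gamma_p = [[5.8727, -4.1074], [-4.1074, 5.8727]]
  r_p     = [-4.1074, 2.8787]
Written out:
  5.8727 phi_1 - 4.1074 phi_2 = -4.1074
  -4.1074 phi_1 + 5.8727 phi_2 = 2.8787
Solve by Cramer's rule:
  det = gamma(0)^2 - gamma(1)^2 = (5.8727)^2 - (-4.1074)^2 = 34.48860529 - 16.87073476 = 17.61787053
  phi_hat_1 = [gamma(1) gamma(0) - gamma(1) gamma(2)] / det = [(-4.1074)(5.8727) - (-4.1074)(2.8787)] / 17.61787053 = -12.2975556 / 17.61787053 = -0.698
  phi_hat_2 = [gamma(0) gamma(2) - gamma(1)^2] / det = [(5.8727)(2.8787) - (-4.1074)^2] / 17.61787053 = 0.03500673 / 17.61787053 = 0.002
So phi_hat = [-0.6980, 0.0020].
Therefore phi_hat_2 = 0.0020.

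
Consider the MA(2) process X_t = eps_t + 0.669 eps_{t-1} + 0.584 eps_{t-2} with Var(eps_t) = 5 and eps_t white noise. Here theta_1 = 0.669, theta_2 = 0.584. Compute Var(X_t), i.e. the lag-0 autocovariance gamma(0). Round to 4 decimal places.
\gamma(0) = 8.9431

For an MA(q) process X_t = eps_t + sum_i theta_i eps_{t-i} with
Var(eps_t) = sigma^2, the variance is
  gamma(0) = sigma^2 * (1 + sum_i theta_i^2).
  sum_i theta_i^2 = (0.669)^2 + (0.584)^2 = 0.447561 + 0.341056 = 0.788617.
  gamma(0) = 5 * (1 + 0.788617) = 5 * 1.788617 = 8.943085, which rounds to 8.9431.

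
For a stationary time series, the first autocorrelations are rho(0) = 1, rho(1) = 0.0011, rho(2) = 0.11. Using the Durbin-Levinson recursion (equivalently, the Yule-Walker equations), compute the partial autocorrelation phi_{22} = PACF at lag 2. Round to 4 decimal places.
\phi_{22} = 0.1100

The PACF at lag k is phi_{kk}, the last component of the solution
to the Yule-Walker system G_k phi = r_k where
  (G_k)_{ij} = rho(|i - j|), (r_k)_i = rho(i), i,j = 1..k.
Equivalently, Durbin-Levinson gives phi_{kk} iteratively:
  phi_{11} = rho(1)
  phi_{kk} = [rho(k) - sum_{j=1..k-1} phi_{k-1,j} rho(k-j)]
            / [1 - sum_{j=1..k-1} phi_{k-1,j} rho(j)],
  phi_{k,j} = phi_{k-1,j} - phi_{kk} phi_{k-1,k-j},  j = 1..k-1.
Step k = 1:
  phi_11 = rho(1) = 0.0011.
Step k = 2:
  phi_22 = [rho(2) - phi_11 rho(1)] / [1 - phi_11 rho(1)] = [0.11 - (0.0011)(0.0011)] / [1 - (0.0011)(0.0011)]
         = 0.10999879 / 0.99999879 = 0.11.
Therefore phi_{22} = 0.1100.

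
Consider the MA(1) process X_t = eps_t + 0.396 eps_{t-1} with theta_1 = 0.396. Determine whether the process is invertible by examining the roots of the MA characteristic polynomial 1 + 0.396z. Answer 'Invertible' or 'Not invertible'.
\text{Invertible}

The MA(q) characteristic polynomial is P(z) = 1 + 0.396z.
Invertibility requires all roots to lie outside the unit circle, i.e. |z| > 1 for every root.
This is linear in z: 1 + (0.396) z = 0  =>  z = -1/(0.396) = -2.525253,  |z| = 2.525253.
Moduli of all roots: 2.5253.
All moduli strictly greater than 1? Yes.
Verdict: Invertible.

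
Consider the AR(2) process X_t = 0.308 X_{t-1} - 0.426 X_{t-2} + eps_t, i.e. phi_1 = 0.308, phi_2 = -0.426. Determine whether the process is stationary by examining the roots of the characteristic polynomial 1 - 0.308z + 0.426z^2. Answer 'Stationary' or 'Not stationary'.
\text{Stationary}

The AR(p) characteristic polynomial is P(z) = 1 - 0.308z + 0.426z^2.
Stationarity requires all roots to lie outside the unit circle, i.e. |z| > 1 for every root.
Set 1 + (-0.308) z + (0.426) z^2 = 0, i.e. a z^2 + b z + c = 0 with a = 0.426, b = -0.308, c = 1.
Discriminant D = b^2 - 4ac = (-0.308)^2 - 4*(0.426)*1 = 0.094864 - (1.704) = -1.609136.
D < 0, so the roots are the complex-conjugate pair z = (-b +/- i sqrt(-D)) / (2a) = 0.3615 +/- 1.4889i.
For a conjugate pair |z|^2 = z * conj(z) = (product of roots) = c/a = 1/(0.426) = 2.347418, so |z| = sqrt(2.347418) = 1.5321 for both roots.
Moduli of all roots: 1.5321, 1.5321.
All moduli strictly greater than 1? Yes.
Verdict: Stationary.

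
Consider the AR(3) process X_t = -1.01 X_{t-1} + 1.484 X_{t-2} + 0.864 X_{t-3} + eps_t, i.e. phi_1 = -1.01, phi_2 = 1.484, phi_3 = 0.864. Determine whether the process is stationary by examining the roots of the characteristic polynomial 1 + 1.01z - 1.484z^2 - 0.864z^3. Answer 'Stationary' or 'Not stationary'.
\text{Not stationary}

The AR(p) characteristic polynomial is P(z) = 1 + 1.01z - 1.484z^2 - 0.864z^3.
Stationarity requires all roots to lie outside the unit circle, i.e. |z| > 1 for every root.
Degree 3: look for a simple real root z0 first, then factor out (1 - z/z0) and solve the remaining quadratic.
Testing z0 = -0.625: P(-0.625) = 1 + (1.01)(-0.625) + (-1.484)(-0.625)^2 + (-0.864)(-0.625)^3
  = 1 + (-0.63125) + (-0.579688) + (0.210938) = 0.  So z_0 = -0.625 is a root, |z_0| = 0.625.
Divide out the factor (1 + 1.6 z) = (1 - z/z0) (since 1/z0 = -1.6):
  P(z) = (1 + 1.6 z)(1 + (-0.59) z + (-0.54) z^2)
  [check: z-coef -0.59 - (-1.6) = 1.01; z^2-coef -0.54 - (-1.6)(-0.59) = -1.484; z^3-coef -(-1.6)(-0.54) = -0.864.]
Remaining roots from the quadratic factor 1 + (-0.59) z + (-0.54) z^2:
  Set 1 + (-0.59) z + (-0.54) z^2 = 0, i.e. a z^2 + b z + c = 0 with a = -0.54, b = -0.59, c = 1.
  Discriminant D = b^2 - 4ac = (-0.59)^2 - 4*(-0.54)*1 = 0.3481 - (-2.16) = 2.5081.
  D >= 0, so the roots are real: z = (-b +/- sqrt(D)) / (2a) = (0.59 +/- 1.583698) / (-1.08).
    z_1 = (0.59 + 1.583698) / (-1.08) = -2.0127,   |z_1| = 2.0127.
    z_2 = (0.59 - 1.583698) / (-1.08) = 0.9201,   |z_2| = 0.9201.
Moduli of all roots: 0.6250, 2.0127, 0.9201.
All moduli strictly greater than 1? No.
Verdict: Not stationary.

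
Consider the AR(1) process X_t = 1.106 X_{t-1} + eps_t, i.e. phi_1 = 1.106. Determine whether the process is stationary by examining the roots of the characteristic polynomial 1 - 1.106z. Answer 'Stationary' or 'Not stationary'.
\text{Not stationary}

The AR(p) characteristic polynomial is P(z) = 1 - 1.106z.
Stationarity requires all roots to lie outside the unit circle, i.e. |z| > 1 for every root.
This is linear in z: 1 + (-1.106) z = 0  =>  z = -1/(-1.106) = 0.904159,  |z| = 0.904159.
Moduli of all roots: 0.9042.
All moduli strictly greater than 1? No.
Verdict: Not stationary.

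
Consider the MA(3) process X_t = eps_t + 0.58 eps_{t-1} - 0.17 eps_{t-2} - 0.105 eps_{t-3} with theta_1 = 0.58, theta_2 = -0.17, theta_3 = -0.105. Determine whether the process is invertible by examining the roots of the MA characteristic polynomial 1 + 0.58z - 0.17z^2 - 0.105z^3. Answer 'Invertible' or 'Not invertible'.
\text{Invertible}

The MA(q) characteristic polynomial is P(z) = 1 + 0.58z - 0.17z^2 - 0.105z^3.
Invertibility requires all roots to lie outside the unit circle, i.e. |z| > 1 for every root.
Degree 3: look for a simple real root z0 first, then factor out (1 - z/z0) and solve the remaining quadratic.
Testing z0 = -2: P(-2) = 1 + (0.58)(-2) + (-0.17)(-2)^2 + (-0.105)(-2)^3
  = 1 + (-1.16) + (-0.68) + (0.84) = 0.  So z_0 = -2 is a root, |z_0| = 2.
Divide out the factor (1 + 0.5 z) = (1 - z/z0) (since 1/z0 = -0.5):
  P(z) = (1 + 0.5 z)(1 + (0.08) z + (-0.21) z^2)
  [check: z-coef 0.08 - (-0.5) = 0.58; z^2-coef -0.21 - (-0.5)(0.08) = -0.17; z^3-coef -(-0.5)(-0.21) = -0.105.]
Remaining roots from the quadratic factor 1 + (0.08) z + (-0.21) z^2:
  Set 1 + (0.08) z + (-0.21) z^2 = 0, i.e. a z^2 + b z + c = 0 with a = -0.21, b = 0.08, c = 1.
  Discriminant D = b^2 - 4ac = (0.08)^2 - 4*(-0.21)*1 = 0.0064 - (-0.84) = 0.8464.
  D >= 0, so the roots are real: z = (-b +/- sqrt(D)) / (2a) = (-0.08 +/- 0.92) / (-0.42).
    z_1 = (-0.08 + 0.92) / (-0.42) = -2,   |z_1| = 2.
    z_2 = (-0.08 - 0.92) / (-0.42) = 2.381,   |z_2| = 2.381.
Moduli of all roots: 2.0000, 2.0000, 2.3810.
All moduli strictly greater than 1? Yes.
Verdict: Invertible.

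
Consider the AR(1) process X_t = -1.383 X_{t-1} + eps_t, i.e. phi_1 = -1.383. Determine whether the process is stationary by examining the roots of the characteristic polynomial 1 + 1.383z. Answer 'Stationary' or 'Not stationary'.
\text{Not stationary}

The AR(p) characteristic polynomial is P(z) = 1 + 1.383z.
Stationarity requires all roots to lie outside the unit circle, i.e. |z| > 1 for every root.
This is linear in z: 1 + (1.383) z = 0  =>  z = -1/(1.383) = -0.723066,  |z| = 0.723066.
Moduli of all roots: 0.7231.
All moduli strictly greater than 1? No.
Verdict: Not stationary.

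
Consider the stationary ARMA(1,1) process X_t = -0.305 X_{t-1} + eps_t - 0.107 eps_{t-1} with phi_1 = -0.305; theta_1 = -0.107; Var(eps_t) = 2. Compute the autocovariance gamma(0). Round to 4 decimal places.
\gamma(0) = 2.3743

Multiply the model equation by X_{t-k} and take expectations. With theta_0 = psi_0 = 1 and psi_j the MA(infinity) weights, this gives
  gamma(k) - sum_i phi_i gamma(k-i) = c_k,
  c_k = sigma^2 * sum_{j=k..q} theta_j psi_{j-k}   (c_k = 0 for k > q),
using gamma(-m) = gamma(m).
psi-weights needed (psi_j = theta_j + sum_i phi_i psi_{j-i}):
  psi_1 = theta_1 + phi_1 = -0.107 + (-0.305) = -0.412
Right-hand sides:
  c_0 = sigma^2 (1 + theta_1 psi_1) = 2 * (1 + (-0.107)(-0.412)) = 2 * 1.044084 = 2.088168
  c_1 = sigma^2 theta_1 = 2 * (-0.107) = -0.214
  c_2 = 0
Equations for k = 0 and k = 1 (AR order 1):
  gamma(0) = phi_1 gamma(1) + c_0
  gamma(1) = phi_1 gamma(0) + c_1
Substituting the second into the first: gamma(0) (1 - phi_1^2) = c_0 + phi_1 c_1, so
  gamma(0) = (c_0 + phi_1 c_1) / (1 - phi_1^2) = (2.088168 + (-0.305)(-0.214)) / (1 - (-0.305)^2) = 2.153438 / 0.906975 = 2.374308.
Therefore gamma(0) = 2.3743 (to 4 decimal places).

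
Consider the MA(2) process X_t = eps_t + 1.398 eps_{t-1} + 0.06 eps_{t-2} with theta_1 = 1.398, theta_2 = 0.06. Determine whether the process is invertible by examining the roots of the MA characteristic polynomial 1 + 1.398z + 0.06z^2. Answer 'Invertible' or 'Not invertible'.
\text{Not invertible}

The MA(q) characteristic polynomial is P(z) = 1 + 1.398z + 0.06z^2.
Invertibility requires all roots to lie outside the unit circle, i.e. |z| > 1 for every root.
Set 1 + (1.398) z + (0.06) z^2 = 0, i.e. a z^2 + b z + c = 0 with a = 0.06, b = 1.398, c = 1.
Discriminant D = b^2 - 4ac = (1.398)^2 - 4*(0.06)*1 = 1.954404 - (0.24) = 1.714404.
D >= 0, so the roots are real: z = (-b +/- sqrt(D)) / (2a) = (-1.398 +/- 1.309353) / (0.12).
  z_1 = (-1.398 + 1.309353) / (0.12) = -0.7387,   |z_1| = 0.7387.
  z_2 = (-1.398 - 1.309353) / (0.12) = -22.5613,   |z_2| = 22.5613.
Moduli of all roots: 0.7387, 22.5613.
All moduli strictly greater than 1? No.
Verdict: Not invertible.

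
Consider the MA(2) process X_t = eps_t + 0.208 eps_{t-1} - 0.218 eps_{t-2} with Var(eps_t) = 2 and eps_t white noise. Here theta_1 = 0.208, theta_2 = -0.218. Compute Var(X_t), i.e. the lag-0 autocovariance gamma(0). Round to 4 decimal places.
\gamma(0) = 2.1816

For an MA(q) process X_t = eps_t + sum_i theta_i eps_{t-i} with
Var(eps_t) = sigma^2, the variance is
  gamma(0) = sigma^2 * (1 + sum_i theta_i^2).
  sum_i theta_i^2 = (0.208)^2 + (-0.218)^2 = 0.043264 + 0.047524 = 0.090788.
  gamma(0) = 2 * (1 + 0.090788) = 2 * 1.090788 = 2.181576, which rounds to 2.1816.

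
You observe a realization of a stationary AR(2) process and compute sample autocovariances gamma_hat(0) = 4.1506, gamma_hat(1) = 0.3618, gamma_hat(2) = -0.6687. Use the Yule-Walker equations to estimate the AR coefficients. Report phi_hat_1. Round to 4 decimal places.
\hat\phi_{1} = 0.1020

The Yule-Walker equations for an AR(p) process read, in matrix form,
  Gamma_p phi = r_p,   with   (Gamma_p)_{ij} = gamma(|i - j|),
                       (r_p)_i = gamma(i),   i,j = 1..p.
Substitute the sample gammas (Toeplitz matrix and right-hand side of size 2):
  Gamma_p = [[4.1506, 0.3618], [0.3618, 4.1506]]
  r_p     = [0.3618, -0.6687]
Written out:
  4.1506 phi_1 + 0.3618 phi_2 = 0.3618
  0.3618 phi_1 + 4.1506 phi_2 = -0.6687
Solve by Cramer's rule:
  det = gamma(0)^2 - gamma(1)^2 = (4.1506)^2 - (0.3618)^2 = 17.22748036 - 0.13089924 = 17.09658112
  phi_hat_1 = [gamma(1) gamma(0) - gamma(1) gamma(2)] / det = [(0.3618)(4.1506) - (0.3618)(-0.6687)] / 17.09658112 = 1.74362274 / 17.09658112 = 0.102
  phi_hat_2 = [gamma(0) gamma(2) - gamma(1)^2] / det = [(4.1506)(-0.6687) - (0.3618)^2] / 17.09658112 = -2.90640546 / 17.09658112 = -0.17
So phi_hat = [0.1020, -0.1700].
Therefore phi_hat_1 = 0.1020.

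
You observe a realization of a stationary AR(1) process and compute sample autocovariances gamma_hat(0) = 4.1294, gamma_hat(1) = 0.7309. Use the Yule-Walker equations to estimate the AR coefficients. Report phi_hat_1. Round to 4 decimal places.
\hat\phi_{1} = 0.1770

The Yule-Walker equations for an AR(p) process read, in matrix form,
  Gamma_p phi = r_p,   with   (Gamma_p)_{ij} = gamma(|i - j|),
                       (r_p)_i = gamma(i),   i,j = 1..p.
Substitute the sample gammas (Toeplitz matrix and right-hand side of size 1):
  Gamma_p = [[4.1294]]
  r_p     = [0.7309]
With p = 1 this is the single equation gamma(0) phi_1 = gamma(1):
  phi_hat_1 = gamma(1) / gamma(0) = 0.7309 / 4.1294 = 0.1770.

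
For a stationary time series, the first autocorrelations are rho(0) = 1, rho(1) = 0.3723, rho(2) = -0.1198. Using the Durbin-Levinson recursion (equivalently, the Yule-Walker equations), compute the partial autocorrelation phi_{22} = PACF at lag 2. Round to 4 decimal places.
\phi_{22} = -0.3000

The PACF at lag k is phi_{kk}, the last component of the solution
to the Yule-Walker system G_k phi = r_k where
  (G_k)_{ij} = rho(|i - j|), (r_k)_i = rho(i), i,j = 1..k.
Equivalently, Durbin-Levinson gives phi_{kk} iteratively:
  phi_{11} = rho(1)
  phi_{kk} = [rho(k) - sum_{j=1..k-1} phi_{k-1,j} rho(k-j)]
            / [1 - sum_{j=1..k-1} phi_{k-1,j} rho(j)],
  phi_{k,j} = phi_{k-1,j} - phi_{kk} phi_{k-1,k-j},  j = 1..k-1.
Step k = 1:
  phi_11 = rho(1) = 0.3723.
Step k = 2:
  phi_22 = [rho(2) - phi_11 rho(1)] / [1 - phi_11 rho(1)] = [-0.1198 - (0.3723)(0.3723)] / [1 - (0.3723)(0.3723)]
         = -0.25840729 / 0.86139271 = -0.3.
Therefore phi_{22} = -0.3000.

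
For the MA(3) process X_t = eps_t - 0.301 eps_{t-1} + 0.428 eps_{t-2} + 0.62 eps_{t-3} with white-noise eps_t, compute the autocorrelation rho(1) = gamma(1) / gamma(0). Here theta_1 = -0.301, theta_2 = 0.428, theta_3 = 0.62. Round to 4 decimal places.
\rho(1) = -0.0992

For an MA(q) process with theta_0 = 1, the autocovariance is
  gamma(k) = sigma^2 * sum_{i=0..q-k} theta_i * theta_{i+k},
and rho(k) = gamma(k) / gamma(0). Sigma^2 cancels.
  numerator   = (1)*(-0.301) + (-0.301)*(0.428) + (0.428)*(0.62) = -0.164468.
  denominator = (1)^2 + (-0.301)^2 + (0.428)^2 + (0.62)^2 = 1.658185.
  rho(1) = -0.164468 / 1.658185 = -0.0992.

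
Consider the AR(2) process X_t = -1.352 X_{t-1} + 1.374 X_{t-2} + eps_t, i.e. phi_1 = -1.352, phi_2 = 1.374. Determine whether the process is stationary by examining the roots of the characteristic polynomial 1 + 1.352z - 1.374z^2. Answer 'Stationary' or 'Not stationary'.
\text{Not stationary}

The AR(p) characteristic polynomial is P(z) = 1 + 1.352z - 1.374z^2.
Stationarity requires all roots to lie outside the unit circle, i.e. |z| > 1 for every root.
Set 1 + (1.352) z + (-1.374) z^2 = 0, i.e. a z^2 + b z + c = 0 with a = -1.374, b = 1.352, c = 1.
Discriminant D = b^2 - 4ac = (1.352)^2 - 4*(-1.374)*1 = 1.827904 - (-5.496) = 7.323904.
D >= 0, so the roots are real: z = (-b +/- sqrt(D)) / (2a) = (-1.352 +/- 2.706271) / (-2.748).
  z_1 = (-1.352 + 2.706271) / (-2.748) = -0.4928,   |z_1| = 0.4928.
  z_2 = (-1.352 - 2.706271) / (-2.748) = 1.4768,   |z_2| = 1.4768.
Moduli of all roots: 0.4928, 1.4768.
All moduli strictly greater than 1? No.
Verdict: Not stationary.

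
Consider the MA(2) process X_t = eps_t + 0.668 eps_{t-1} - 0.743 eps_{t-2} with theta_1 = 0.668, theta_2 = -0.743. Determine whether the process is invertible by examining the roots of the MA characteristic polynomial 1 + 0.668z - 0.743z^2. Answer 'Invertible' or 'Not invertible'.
\text{Not invertible}

The MA(q) characteristic polynomial is P(z) = 1 + 0.668z - 0.743z^2.
Invertibility requires all roots to lie outside the unit circle, i.e. |z| > 1 for every root.
Set 1 + (0.668) z + (-0.743) z^2 = 0, i.e. a z^2 + b z + c = 0 with a = -0.743, b = 0.668, c = 1.
Discriminant D = b^2 - 4ac = (0.668)^2 - 4*(-0.743)*1 = 0.446224 - (-2.972) = 3.418224.
D >= 0, so the roots are real: z = (-b +/- sqrt(D)) / (2a) = (-0.668 +/- 1.848844) / (-1.486).
  z_1 = (-0.668 + 1.848844) / (-1.486) = -0.7946,   |z_1| = 0.7946.
  z_2 = (-0.668 - 1.848844) / (-1.486) = 1.6937,   |z_2| = 1.6937.
Moduli of all roots: 0.7946, 1.6937.
All moduli strictly greater than 1? No.
Verdict: Not invertible.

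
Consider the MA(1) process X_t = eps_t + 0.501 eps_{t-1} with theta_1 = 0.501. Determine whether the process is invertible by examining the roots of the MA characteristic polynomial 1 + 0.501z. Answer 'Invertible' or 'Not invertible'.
\text{Invertible}

The MA(q) characteristic polynomial is P(z) = 1 + 0.501z.
Invertibility requires all roots to lie outside the unit circle, i.e. |z| > 1 for every root.
This is linear in z: 1 + (0.501) z = 0  =>  z = -1/(0.501) = -1.996008,  |z| = 1.996008.
Moduli of all roots: 1.9960.
All moduli strictly greater than 1? Yes.
Verdict: Invertible.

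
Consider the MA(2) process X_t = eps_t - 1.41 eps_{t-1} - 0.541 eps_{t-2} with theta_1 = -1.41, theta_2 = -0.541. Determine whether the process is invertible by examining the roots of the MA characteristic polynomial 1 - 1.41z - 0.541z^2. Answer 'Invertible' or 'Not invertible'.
\text{Not invertible}

The MA(q) characteristic polynomial is P(z) = 1 - 1.41z - 0.541z^2.
Invertibility requires all roots to lie outside the unit circle, i.e. |z| > 1 for every root.
Set 1 + (-1.41) z + (-0.541) z^2 = 0, i.e. a z^2 + b z + c = 0 with a = -0.541, b = -1.41, c = 1.
Discriminant D = b^2 - 4ac = (-1.41)^2 - 4*(-0.541)*1 = 1.9881 - (-2.164) = 4.1521.
D >= 0, so the roots are real: z = (-b +/- sqrt(D)) / (2a) = (1.41 +/- 2.03767) / (-1.082).
  z_1 = (1.41 + 2.03767) / (-1.082) = -3.1864,   |z_1| = 3.1864.
  z_2 = (1.41 - 2.03767) / (-1.082) = 0.5801,   |z_2| = 0.5801.
Moduli of all roots: 3.1864, 0.5801.
All moduli strictly greater than 1? No.
Verdict: Not invertible.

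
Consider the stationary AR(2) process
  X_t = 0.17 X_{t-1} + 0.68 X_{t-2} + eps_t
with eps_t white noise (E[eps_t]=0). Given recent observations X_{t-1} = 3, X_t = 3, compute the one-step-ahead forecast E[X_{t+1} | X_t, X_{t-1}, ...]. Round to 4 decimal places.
E[X_{t+1} \mid \mathcal F_t] = 2.5500

For an AR(p) model X_t = c + sum_i phi_i X_{t-i} + eps_t, the
one-step-ahead conditional mean is
  E[X_{t+1} | X_t, ...] = c + sum_i phi_i X_{t+1-i}.
Substitute known values:
  E[X_{t+1} | ...] = (0.17) * (3) + (0.68) * (3)
                   = 2.5500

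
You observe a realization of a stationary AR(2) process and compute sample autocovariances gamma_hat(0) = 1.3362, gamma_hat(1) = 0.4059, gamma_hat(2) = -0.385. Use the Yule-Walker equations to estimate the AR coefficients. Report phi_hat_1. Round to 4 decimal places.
\hat\phi_{1} = 0.4311

The Yule-Walker equations for an AR(p) process read, in matrix form,
  Gamma_p phi = r_p,   with   (Gamma_p)_{ij} = gamma(|i - j|),
                       (r_p)_i = gamma(i),   i,j = 1..p.
Substitute the sample gammas (Toeplitz matrix and right-hand side of size 2):
  Gamma_p = [[1.3362, 0.4059], [0.4059, 1.3362]]
  r_p     = [0.4059, -0.385]
Written out:
  1.3362 phi_1 + 0.4059 phi_2 = 0.4059
  0.4059 phi_1 + 1.3362 phi_2 = -0.385
Solve by Cramer's rule:
  det = gamma(0)^2 - gamma(1)^2 = (1.3362)^2 - (0.4059)^2 = 1.78543044 - 0.16475481 = 1.62067563
  phi_hat_1 = [gamma(1) gamma(0) - gamma(1) gamma(2)] / det = [(0.4059)(1.3362) - (0.4059)(-0.385)] / 1.62067563 = 0.69863508 / 1.62067563 = 0.4311
  phi_hat_2 = [gamma(0) gamma(2) - gamma(1)^2] / det = [(1.3362)(-0.385) - (0.4059)^2] / 1.62067563 = -0.67919181 / 1.62067563 = -0.4191
So phi_hat = [0.4311, -0.4191].
Therefore phi_hat_1 = 0.4311.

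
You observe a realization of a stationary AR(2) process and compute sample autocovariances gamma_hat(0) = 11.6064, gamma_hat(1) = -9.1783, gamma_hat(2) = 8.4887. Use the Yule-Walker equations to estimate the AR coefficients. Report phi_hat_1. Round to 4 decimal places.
\hat\phi_{1} = -0.5670

The Yule-Walker equations for an AR(p) process read, in matrix form,
  Gamma_p phi = r_p,   with   (Gamma_p)_{ij} = gamma(|i - j|),
                       (r_p)_i = gamma(i),   i,j = 1..p.
Substitute the sample gammas (Toeplitz matrix and right-hand side of size 2):
  Gamma_p = [[11.6064, -9.1783], [-9.1783, 11.6064]]
  r_p     = [-9.1783, 8.4887]
Written out:
  11.6064 phi_1 - 9.1783 phi_2 = -9.1783
  -9.1783 phi_1 + 11.6064 phi_2 = 8.4887
Solve by Cramer's rule:
  det = gamma(0)^2 - gamma(1)^2 = (11.6064)^2 - (-9.1783)^2 = 134.70852096 - 84.24119089 = 50.46733007
  phi_hat_1 = [gamma(1) gamma(0) - gamma(1) gamma(2)] / det = [(-9.1783)(11.6064) - (-9.1783)(8.4887)] / 50.46733007 = -28.61518591 / 50.46733007 = -0.567
  phi_hat_2 = [gamma(0) gamma(2) - gamma(1)^2] / det = [(11.6064)(8.4887) - (-9.1783)^2] / 50.46733007 = 14.28205679 / 50.46733007 = 0.283
So phi_hat = [-0.5670, 0.2830].
Therefore phi_hat_1 = -0.5670.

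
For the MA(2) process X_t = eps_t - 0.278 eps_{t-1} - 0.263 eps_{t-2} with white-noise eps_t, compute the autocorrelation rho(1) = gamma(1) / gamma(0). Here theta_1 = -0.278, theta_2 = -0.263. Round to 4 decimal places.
\rho(1) = -0.1787

For an MA(q) process with theta_0 = 1, the autocovariance is
  gamma(k) = sigma^2 * sum_{i=0..q-k} theta_i * theta_{i+k},
and rho(k) = gamma(k) / gamma(0). Sigma^2 cancels.
  numerator   = (1)*(-0.278) + (-0.278)*(-0.263) = -0.204886.
  denominator = (1)^2 + (-0.278)^2 + (-0.263)^2 = 1.146453.
  rho(1) = -0.204886 / 1.146453 = -0.1787.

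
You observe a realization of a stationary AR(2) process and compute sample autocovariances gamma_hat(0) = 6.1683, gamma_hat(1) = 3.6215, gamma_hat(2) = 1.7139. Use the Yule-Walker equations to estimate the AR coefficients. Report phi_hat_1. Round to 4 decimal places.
\hat\phi_{1} = 0.6470

The Yule-Walker equations for an AR(p) process read, in matrix form,
  Gamma_p phi = r_p,   with   (Gamma_p)_{ij} = gamma(|i - j|),
                       (r_p)_i = gamma(i),   i,j = 1..p.
Substitute the sample gammas (Toeplitz matrix and right-hand side of size 2):
  Gamma_p = [[6.1683, 3.6215], [3.6215, 6.1683]]
  r_p     = [3.6215, 1.7139]
Written out:
  6.1683 phi_1 + 3.6215 phi_2 = 3.6215
  3.6215 phi_1 + 6.1683 phi_2 = 1.7139
Solve by Cramer's rule:
  det = gamma(0)^2 - gamma(1)^2 = (6.1683)^2 - (3.6215)^2 = 38.04792489 - 13.11526225 = 24.93266264
  phi_hat_1 = [gamma(1) gamma(0) - gamma(1) gamma(2)] / det = [(3.6215)(6.1683) - (3.6215)(1.7139)] / 24.93266264 = 16.1316096 / 24.93266264 = 0.647
  phi_hat_2 = [gamma(0) gamma(2) - gamma(1)^2] / det = [(6.1683)(1.7139) - (3.6215)^2] / 24.93266264 = -2.54341288 / 24.93266264 = -0.102
So phi_hat = [0.6470, -0.1020].
Therefore phi_hat_1 = 0.6470.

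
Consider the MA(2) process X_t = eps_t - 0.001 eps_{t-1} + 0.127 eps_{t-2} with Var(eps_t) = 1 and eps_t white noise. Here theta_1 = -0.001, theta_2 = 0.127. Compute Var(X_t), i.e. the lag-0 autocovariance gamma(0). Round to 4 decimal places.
\gamma(0) = 1.0161

For an MA(q) process X_t = eps_t + sum_i theta_i eps_{t-i} with
Var(eps_t) = sigma^2, the variance is
  gamma(0) = sigma^2 * (1 + sum_i theta_i^2).
  sum_i theta_i^2 = (-0.001)^2 + (0.127)^2 = 0.000001 + 0.016129 = 0.01613.
  gamma(0) = 1 * (1 + 0.01613) = 1 * 1.01613 = 1.01613, which rounds to 1.0161.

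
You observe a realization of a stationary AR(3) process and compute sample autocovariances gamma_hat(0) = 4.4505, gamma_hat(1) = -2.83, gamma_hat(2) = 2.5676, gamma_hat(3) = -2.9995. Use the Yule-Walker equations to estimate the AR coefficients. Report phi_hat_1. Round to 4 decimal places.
\hat\phi_{1} = -0.3300

The Yule-Walker equations for an AR(p) process read, in matrix form,
  Gamma_p phi = r_p,   with   (Gamma_p)_{ij} = gamma(|i - j|),
                       (r_p)_i = gamma(i),   i,j = 1..p.
Substitute the sample gammas (Toeplitz matrix and right-hand side of size 3):
  Gamma_p = [[4.4505, -2.83, 2.5676], [-2.83, 4.4505, -2.83], [2.5676, -2.83, 4.4505]]
  r_p     = [-2.83, 2.5676, -2.9995]
Written out (R1..R3):
  (R1) 4.4505 phi_1 - 2.83 phi_2 + 2.5676 phi_3 = -2.83
  (R2) -2.83 phi_1 + 4.4505 phi_2 - 2.83 phi_3 = 2.5676
  (R3) 2.5676 phi_1 - 2.83 phi_2 + 4.4505 phi_3 = -2.9995
Gaussian elimination:
  R2 <- R2 - (-2.83/4.4505) R1 = R2 - (-0.635884) R1:  2.650949 phi_2 - 1.197305 phi_3 = 0.768049
  R3 <- R3 - (2.5676/4.4505) R1 = R3 - (0.576924) R1:  -1.197305 phi_2 + 2.96919 phi_3 = -1.366805
  R3 <- R3 - (-1.197305/2.650949) R2 = R3 - (-0.451651) R2:  2.428425 phi_3 = -1.019915
Back-substitution:
  phi_hat_3 = -1.019915 / 2.428425 = -0.41999
  phi_hat_2 = (0.768049 - (-1.197305)(-0.41999)) / 2.650949 = 0.100037
  phi_hat_1 = (-2.83 - (-2.83)(0.100037) - (2.5676)(-0.41999)) / 4.4505 = -0.329969
So phi_hat = [-0.3300, 0.1000, -0.4200].
Therefore phi_hat_1 = -0.3300.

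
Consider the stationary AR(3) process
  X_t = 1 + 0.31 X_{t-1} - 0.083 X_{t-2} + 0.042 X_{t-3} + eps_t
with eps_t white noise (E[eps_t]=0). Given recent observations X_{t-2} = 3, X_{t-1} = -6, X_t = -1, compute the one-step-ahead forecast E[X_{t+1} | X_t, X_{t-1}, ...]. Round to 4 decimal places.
E[X_{t+1} \mid \mathcal F_t] = 1.3140

For an AR(p) model X_t = c + sum_i phi_i X_{t-i} + eps_t, the
one-step-ahead conditional mean is
  E[X_{t+1} | X_t, ...] = c + sum_i phi_i X_{t+1-i}.
Substitute known values:
  E[X_{t+1} | ...] = 1 + (0.31) * (-1) + (-0.083) * (-6) + (0.042) * (3)
                   = 1.3140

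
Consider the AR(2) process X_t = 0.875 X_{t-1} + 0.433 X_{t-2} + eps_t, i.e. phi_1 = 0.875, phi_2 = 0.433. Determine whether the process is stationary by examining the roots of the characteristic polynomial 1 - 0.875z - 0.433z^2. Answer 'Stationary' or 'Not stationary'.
\text{Not stationary}

The AR(p) characteristic polynomial is P(z) = 1 - 0.875z - 0.433z^2.
Stationarity requires all roots to lie outside the unit circle, i.e. |z| > 1 for every root.
Set 1 + (-0.875) z + (-0.433) z^2 = 0, i.e. a z^2 + b z + c = 0 with a = -0.433, b = -0.875, c = 1.
Discriminant D = b^2 - 4ac = (-0.875)^2 - 4*(-0.433)*1 = 0.765625 - (-1.732) = 2.497625.
D >= 0, so the roots are real: z = (-b +/- sqrt(D)) / (2a) = (0.875 +/- 1.580388) / (-0.866).
  z_1 = (0.875 + 1.580388) / (-0.866) = -2.8353,   |z_1| = 2.8353.
  z_2 = (0.875 - 1.580388) / (-0.866) = 0.8145,   |z_2| = 0.8145.
Moduli of all roots: 2.8353, 0.8145.
All moduli strictly greater than 1? No.
Verdict: Not stationary.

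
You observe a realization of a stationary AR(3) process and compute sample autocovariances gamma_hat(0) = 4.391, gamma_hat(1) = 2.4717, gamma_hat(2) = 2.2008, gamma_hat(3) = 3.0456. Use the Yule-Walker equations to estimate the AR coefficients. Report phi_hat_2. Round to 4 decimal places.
\hat\phi_{2} = 0.0520

The Yule-Walker equations for an AR(p) process read, in matrix form,
  Gamma_p phi = r_p,   with   (Gamma_p)_{ij} = gamma(|i - j|),
                       (r_p)_i = gamma(i),   i,j = 1..p.
Substitute the sample gammas (Toeplitz matrix and right-hand side of size 3):
  Gamma_p = [[4.391, 2.4717, 2.2008], [2.4717, 4.391, 2.4717], [2.2008, 2.4717, 4.391]]
  r_p     = [2.4717, 2.2008, 3.0456]
Written out (R1..R3):
  (R1) 4.391 phi_1 + 2.4717 phi_2 + 2.2008 phi_3 = 2.4717
  (R2) 2.4717 phi_1 + 4.391 phi_2 + 2.4717 phi_3 = 2.2008
  (R3) 2.2008 phi_1 + 2.4717 phi_2 + 4.391 phi_3 = 3.0456
Gaussian elimination:
  R2 <- R2 - (2.4717/4.391) R1 = R2 - (0.562901) R1:  2.999677 phi_2 + 1.232867 phi_3 = 0.809477
  R3 <- R3 - (2.2008/4.391) R1 = R3 - (0.501207) R1:  1.232867 phi_2 + 3.287944 phi_3 = 1.806767
  R3 <- R3 - (1.232867/2.999677) R2 = R3 - (0.411) R2:  2.781236 phi_3 = 1.474072
Back-substitution:
  phi_hat_3 = 1.474072 / 2.781236 = 0.530006
  phi_hat_2 = (0.809477 - (1.232867)(0.530006)) / 2.999677 = 0.052022
  phi_hat_1 = (2.4717 - (2.4717)(0.052022) - (2.2008)(0.530006)) / 4.391 = 0.267975
So phi_hat = [0.2680, 0.0520, 0.5300].
Therefore phi_hat_2 = 0.0520.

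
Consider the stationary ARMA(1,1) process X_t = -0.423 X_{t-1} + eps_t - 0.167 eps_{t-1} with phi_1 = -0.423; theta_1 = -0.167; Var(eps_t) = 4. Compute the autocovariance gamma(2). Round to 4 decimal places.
\gamma(2) = 1.3017

Multiply the model equation by X_{t-k} and take expectations. With theta_0 = psi_0 = 1 and psi_j the MA(infinity) weights, this gives
  gamma(k) - sum_i phi_i gamma(k-i) = c_k,
  c_k = sigma^2 * sum_{j=k..q} theta_j psi_{j-k}   (c_k = 0 for k > q),
using gamma(-m) = gamma(m).
psi-weights needed (psi_j = theta_j + sum_i phi_i psi_{j-i}):
  psi_1 = theta_1 + phi_1 = -0.167 + (-0.423) = -0.59
Right-hand sides:
  c_0 = sigma^2 (1 + theta_1 psi_1) = 4 * (1 + (-0.167)(-0.59)) = 4 * 1.09853 = 4.39412
  c_1 = sigma^2 theta_1 = 4 * (-0.167) = -0.668
  c_2 = 0
Equations for k = 0 and k = 1 (AR order 1):
  gamma(0) = phi_1 gamma(1) + c_0
  gamma(1) = phi_1 gamma(0) + c_1
Substituting the second into the first: gamma(0) (1 - phi_1^2) = c_0 + phi_1 c_1, so
  gamma(0) = (c_0 + phi_1 c_1) / (1 - phi_1^2) = (4.39412 + (-0.423)(-0.668)) / (1 - (-0.423)^2) = 4.676684 / 0.821071 = 5.695834.
  gamma(1) = phi_1 gamma(0) + c_1 = (-0.423)(5.695834) + (-0.668) = -3.077338.
For k = 2 (> q): gamma(2) = phi_1 gamma(1) = (-0.423)(-3.077338) = 1.301714.
Therefore gamma(2) = 1.3017 (to 4 decimal places).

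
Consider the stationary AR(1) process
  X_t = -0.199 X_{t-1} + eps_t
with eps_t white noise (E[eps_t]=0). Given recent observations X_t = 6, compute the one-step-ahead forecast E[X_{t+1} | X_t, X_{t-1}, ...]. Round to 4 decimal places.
E[X_{t+1} \mid \mathcal F_t] = -1.1940

For an AR(p) model X_t = c + sum_i phi_i X_{t-i} + eps_t, the
one-step-ahead conditional mean is
  E[X_{t+1} | X_t, ...] = c + sum_i phi_i X_{t+1-i}.
Substitute known values:
  E[X_{t+1} | ...] = (-0.199) * (6)
                   = -1.1940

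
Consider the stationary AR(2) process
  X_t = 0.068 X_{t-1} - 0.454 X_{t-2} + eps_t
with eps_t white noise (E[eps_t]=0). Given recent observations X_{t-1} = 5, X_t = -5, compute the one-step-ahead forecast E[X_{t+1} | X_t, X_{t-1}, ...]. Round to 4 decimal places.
E[X_{t+1} \mid \mathcal F_t] = -2.6100

For an AR(p) model X_t = c + sum_i phi_i X_{t-i} + eps_t, the
one-step-ahead conditional mean is
  E[X_{t+1} | X_t, ...] = c + sum_i phi_i X_{t+1-i}.
Substitute known values:
  E[X_{t+1} | ...] = (0.068) * (-5) + (-0.454) * (5)
                   = -2.6100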